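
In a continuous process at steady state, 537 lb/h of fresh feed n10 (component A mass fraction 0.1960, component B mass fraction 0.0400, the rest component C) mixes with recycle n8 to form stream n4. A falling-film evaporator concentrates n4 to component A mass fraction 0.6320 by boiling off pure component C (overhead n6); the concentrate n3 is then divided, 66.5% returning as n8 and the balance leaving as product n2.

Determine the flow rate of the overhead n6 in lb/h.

Overall component A balance (none leaves overhead): component A in fresh feed = component A in product, i.e. 537×0.196 = (1−0.665)·n3·0.632.
n3 = 105.25/(0.632×0.335) = 497.13 lb/h.
Recycle n8 = 0.665×497.13 = 330.59 lb/h.
Combined feed n4 = 537 + 330.59 = 867.59 lb/h.
Overhead n6 = n4 − n3 = 867.59 − 497.13 = 370.46 lb/h.

370.5 lb/h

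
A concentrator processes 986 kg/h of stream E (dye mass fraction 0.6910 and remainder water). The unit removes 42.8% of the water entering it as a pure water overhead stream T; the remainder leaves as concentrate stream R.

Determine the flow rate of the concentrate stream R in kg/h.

water entering = 986×0.309 = 304.67 kg/h; overhead removed = 0.428×304.67 = 130.4 kg/h.
Concentrate = 986 − 130.4 = 855.6 kg/h.

855.6 kg/h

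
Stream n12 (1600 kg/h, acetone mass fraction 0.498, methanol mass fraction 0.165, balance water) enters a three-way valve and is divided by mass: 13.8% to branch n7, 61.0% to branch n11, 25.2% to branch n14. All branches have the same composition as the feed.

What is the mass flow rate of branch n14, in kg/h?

403.2 kg/h

Branch n14 flow = 0.252×1600 = 403.2 kg/h.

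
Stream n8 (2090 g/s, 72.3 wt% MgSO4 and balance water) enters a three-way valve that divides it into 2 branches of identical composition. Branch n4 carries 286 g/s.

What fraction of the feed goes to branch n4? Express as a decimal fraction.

0.137

Fraction to n4 = 286/2090 = 0.1368.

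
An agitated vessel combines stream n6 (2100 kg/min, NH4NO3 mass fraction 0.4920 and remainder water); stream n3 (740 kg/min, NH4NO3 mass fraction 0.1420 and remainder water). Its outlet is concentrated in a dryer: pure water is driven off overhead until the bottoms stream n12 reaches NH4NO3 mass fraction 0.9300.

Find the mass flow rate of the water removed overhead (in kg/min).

NH4NO3 entering = 2100×0.492 + 740×0.142 = 1138.3 kg/min.
All NH4NO3 reports to n12, so n12 = 1138.3/0.930 = 1224 kg/min.
Total feed = 2840 kg/min; overhead = 2840 − 1224 = 1616 kg/min.

1616 kg/min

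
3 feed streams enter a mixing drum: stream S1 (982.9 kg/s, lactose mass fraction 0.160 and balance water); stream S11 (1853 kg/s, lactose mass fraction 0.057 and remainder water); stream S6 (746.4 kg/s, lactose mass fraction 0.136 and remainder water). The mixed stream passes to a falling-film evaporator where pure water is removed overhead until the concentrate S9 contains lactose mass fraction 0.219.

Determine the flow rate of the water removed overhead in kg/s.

lactose entering = 982.9×0.160 + 1853×0.057 + 746.4×0.136 = 364.4 kg/s.
All lactose reports to S9, so S9 = 364.4/0.219 = 1663.9 kg/s.
Total feed = 3582.3 kg/s; overhead = 3582.3 − 1663.9 = 1918.4 kg/s.

1918 kg/s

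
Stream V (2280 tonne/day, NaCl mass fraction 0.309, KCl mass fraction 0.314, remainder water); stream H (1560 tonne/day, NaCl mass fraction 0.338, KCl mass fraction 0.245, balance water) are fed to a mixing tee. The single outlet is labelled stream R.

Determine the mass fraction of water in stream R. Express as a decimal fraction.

0.393

Total flow out = 2280 + 1560 = 3840 tonne/day.
water in = 2280×0.377 + 1560×0.417 = 1510.1 tonne/day.
water mass fraction in R = 1510.1/3840 = 0.393.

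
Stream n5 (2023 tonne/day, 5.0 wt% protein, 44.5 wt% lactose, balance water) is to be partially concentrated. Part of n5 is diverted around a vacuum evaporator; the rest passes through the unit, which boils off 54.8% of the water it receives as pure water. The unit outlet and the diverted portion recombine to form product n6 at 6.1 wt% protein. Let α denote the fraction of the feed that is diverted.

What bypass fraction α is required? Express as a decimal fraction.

0.348

All 2023×0.050 = 101.15 tonne/day of protein reaches n6, so n6 = 101.15/0.061 = 1658.2 tonne/day and vapour = 364.8 tonne/day.
The evaporator receives (1−α)·2023 of feed at 0.505 water and removes 0.548 of that water:
0.548×0.505×(1−α)×2023 = 364.8
(1−α) = 364.8/559.85 = 0.6516;  α = 0.3484.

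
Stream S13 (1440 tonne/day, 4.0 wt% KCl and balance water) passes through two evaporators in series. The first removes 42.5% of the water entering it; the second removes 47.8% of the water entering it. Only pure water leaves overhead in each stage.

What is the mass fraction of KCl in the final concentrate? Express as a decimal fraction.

0.1219

water in feed = 1440×0.960 = 1382.4 tonne/day.
After stage 1: water left = (1−0.425)×1382.4 = 794.88; stream total = 852.48 tonne/day.
After stage 2: water left = (1−0.478)×794.88 = 414.93; final concentrate = 472.53 tonne/day.
KCl fraction = 57.6/472.53 = 0.1219.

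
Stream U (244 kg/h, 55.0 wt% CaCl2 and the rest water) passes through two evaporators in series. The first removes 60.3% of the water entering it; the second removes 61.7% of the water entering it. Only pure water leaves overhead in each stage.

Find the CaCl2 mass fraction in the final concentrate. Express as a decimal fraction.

water in feed = 244×0.450 = 109.8 kg/h.
After stage 1: water left = (1−0.603)×109.8 = 43.591; stream total = 177.79 kg/h.
After stage 2: water left = (1−0.617)×43.591 = 16.695; final concentrate = 150.9 kg/h.
CaCl2 fraction = 134.2/150.9 = 0.889.

0.889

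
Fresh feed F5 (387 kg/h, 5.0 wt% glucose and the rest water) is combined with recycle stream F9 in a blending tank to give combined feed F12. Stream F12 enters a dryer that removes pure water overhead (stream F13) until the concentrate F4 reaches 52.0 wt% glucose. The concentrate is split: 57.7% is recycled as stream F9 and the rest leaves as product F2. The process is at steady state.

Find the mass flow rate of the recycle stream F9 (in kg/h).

Overall glucose balance (none leaves overhead): glucose in fresh feed = glucose in product, i.e. 387×0.050 = (1−0.577)·F4·0.520.
F4 = 19.35/(0.520×0.423) = 87.971 kg/h.
Recycle F9 = 0.577×87.971 = 50.759 kg/h.

50.76 kg/h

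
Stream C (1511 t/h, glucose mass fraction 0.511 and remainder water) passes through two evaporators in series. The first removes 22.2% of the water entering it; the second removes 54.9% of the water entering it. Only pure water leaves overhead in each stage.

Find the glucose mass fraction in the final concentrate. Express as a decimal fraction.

0.749

water in feed = 1511×0.489 = 738.88 t/h.
After stage 1: water left = (1−0.222)×738.88 = 574.85; stream total = 1347 t/h.
After stage 2: water left = (1−0.549)×574.85 = 259.26; final concentrate = 1031.4 t/h.
glucose fraction = 772.12/1031.4 = 0.749.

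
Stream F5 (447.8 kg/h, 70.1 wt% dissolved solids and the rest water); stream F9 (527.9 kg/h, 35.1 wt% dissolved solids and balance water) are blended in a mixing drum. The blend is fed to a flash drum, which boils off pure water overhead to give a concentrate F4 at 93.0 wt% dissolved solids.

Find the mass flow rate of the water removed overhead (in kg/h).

dissolved solids entering = 447.8×0.701 + 527.9×0.351 = 499.2 kg/h.
All dissolved solids reports to F4, so F4 = 499.2/0.930 = 536.77 kg/h.
Total feed = 975.7 kg/h; overhead = 975.7 − 536.77 = 438.93 kg/h.

438.9 kg/h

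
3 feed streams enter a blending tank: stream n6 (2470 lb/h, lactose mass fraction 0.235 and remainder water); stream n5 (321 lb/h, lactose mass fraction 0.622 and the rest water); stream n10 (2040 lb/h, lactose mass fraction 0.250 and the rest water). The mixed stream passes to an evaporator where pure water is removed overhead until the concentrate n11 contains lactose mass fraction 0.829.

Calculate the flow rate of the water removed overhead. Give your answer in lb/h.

3275 lb/h

lactose entering = 2470×0.235 + 321×0.622 + 2040×0.250 = 1290.1 lb/h.
All lactose reports to n11, so n11 = 1290.1/0.829 = 1556.2 lb/h.
Total feed = 4831 lb/h; overhead = 4831 − 1556.2 = 3274.8 lb/h.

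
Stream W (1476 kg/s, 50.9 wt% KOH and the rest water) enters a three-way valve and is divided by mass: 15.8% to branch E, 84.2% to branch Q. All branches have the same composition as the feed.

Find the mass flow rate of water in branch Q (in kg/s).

610.2 kg/s

Branch Q total = 0.842×1476 = 1242.8 kg/s.
water in Q = 0.491×1242.8 = 610.21 kg/s.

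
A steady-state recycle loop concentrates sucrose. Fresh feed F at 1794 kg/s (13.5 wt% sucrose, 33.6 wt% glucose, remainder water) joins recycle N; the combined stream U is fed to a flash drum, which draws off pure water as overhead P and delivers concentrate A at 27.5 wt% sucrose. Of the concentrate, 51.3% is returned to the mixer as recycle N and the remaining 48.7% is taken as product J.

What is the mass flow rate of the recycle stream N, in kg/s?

927.7 kg/s

Overall sucrose balance (none leaves overhead): sucrose in fresh feed = sucrose in product, i.e. 1794×0.135 = (1−0.513)·A·0.275.
A = 242.19/(0.275×0.487) = 1808.4 kg/s.
Recycle N = 0.513×1808.4 = 927.71 kg/s.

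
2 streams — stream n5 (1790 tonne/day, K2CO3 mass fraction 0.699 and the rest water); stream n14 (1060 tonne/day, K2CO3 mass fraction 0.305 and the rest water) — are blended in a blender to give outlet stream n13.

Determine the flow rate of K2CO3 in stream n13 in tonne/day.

1575 tonne/day

K2CO3 out = K2CO3 in = 1790×0.699 + 1060×0.305 = 1574.5 tonne/day.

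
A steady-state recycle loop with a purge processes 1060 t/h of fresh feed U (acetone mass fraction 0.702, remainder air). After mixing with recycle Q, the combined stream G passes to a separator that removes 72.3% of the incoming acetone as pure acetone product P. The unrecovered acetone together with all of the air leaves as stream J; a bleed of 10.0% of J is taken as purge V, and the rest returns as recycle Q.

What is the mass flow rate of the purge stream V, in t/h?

343.3 t/h

air enters only via U and leaves only via the purge: 1060×0.298 = 0.100×(air in J), and the separator passes all air, so air in G = air in J = 3158.8 t/h.
acetone in G: m_A = 1060×0.702 + (1−0.100)·(1−0.723)·m_A, so m_A = 744.12/0.7507 = 991.23 t/h.
J = (1−0.723)×991.23 + 3158.8 = 3433.4 t/h.
Purge V = 0.100×3433.4 = 343.34 t/h.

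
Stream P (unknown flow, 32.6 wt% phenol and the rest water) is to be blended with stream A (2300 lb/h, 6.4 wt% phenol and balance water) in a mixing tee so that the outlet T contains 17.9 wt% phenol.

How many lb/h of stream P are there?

1799 lb/h

Let P be the unknown flow. Total out = 2300 + P.
phenol balance: 147.2 + 0.326·P = 0.179·(2300 + P)
(0.326 − 0.179)·P = 0.179×2300 − 147.2 = 264.5
P = 264.5 / 0.147 = 1799.3 lb/h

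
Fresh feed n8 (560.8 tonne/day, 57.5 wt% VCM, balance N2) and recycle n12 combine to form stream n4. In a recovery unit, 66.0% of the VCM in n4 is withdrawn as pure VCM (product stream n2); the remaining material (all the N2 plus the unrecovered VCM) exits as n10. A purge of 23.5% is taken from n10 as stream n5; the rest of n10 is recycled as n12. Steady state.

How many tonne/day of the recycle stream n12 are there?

N2 enters only via n8 and leaves only via the purge: 560.8×0.425 = 0.235×(N2 in n10), and the recovery unit passes all N2, so N2 in n4 = N2 in n10 = 1014.2 tonne/day.
VCM in n4: m_A = 560.8×0.575 + (1−0.235)·(1−0.660)·m_A, so m_A = 322.46/0.7399 = 435.82 tonne/day.
n10 = (1−0.660)×435.82 + 1014.2 = 1162.4 tonne/day.
Recycle n12 = (1−0.235)×1162.4 = 889.23 tonne/day.

889.2 tonne/day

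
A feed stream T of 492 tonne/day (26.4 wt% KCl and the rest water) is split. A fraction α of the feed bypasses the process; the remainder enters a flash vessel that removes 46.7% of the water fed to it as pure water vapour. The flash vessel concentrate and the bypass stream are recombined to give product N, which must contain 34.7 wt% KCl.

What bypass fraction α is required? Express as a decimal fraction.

All 492×0.264 = 129.89 tonne/day of KCl reaches N, so N = 129.89/0.347 = 374.32 tonne/day and vapour = 117.68 tonne/day.
The evaporator receives (1−α)·492 of feed at 0.736 water and removes 0.467 of that water:
0.467×0.736×(1−α)×492 = 117.68
(1−α) = 117.68/169.11 = 0.6959;  α = 0.3041.

0.304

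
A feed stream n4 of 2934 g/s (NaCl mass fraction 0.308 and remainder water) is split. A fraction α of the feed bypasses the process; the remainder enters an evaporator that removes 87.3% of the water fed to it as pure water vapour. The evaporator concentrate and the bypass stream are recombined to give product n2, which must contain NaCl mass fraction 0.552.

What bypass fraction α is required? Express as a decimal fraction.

All 2934×0.308 = 903.67 g/s of NaCl reaches n2, so n2 = 903.67/0.552 = 1637.1 g/s and vapour = 1296.9 g/s.
The evaporator receives (1−α)·2934 of feed at 0.692 water and removes 0.873 of that water:
0.873×0.692×(1−α)×2934 = 1296.9
(1−α) = 1296.9/1772.5 = 0.7317;  α = 0.2683.

0.268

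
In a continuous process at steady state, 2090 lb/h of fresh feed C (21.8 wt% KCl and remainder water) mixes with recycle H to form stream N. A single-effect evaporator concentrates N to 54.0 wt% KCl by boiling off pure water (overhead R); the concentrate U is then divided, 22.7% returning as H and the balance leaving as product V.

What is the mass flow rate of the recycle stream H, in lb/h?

Overall KCl balance (none leaves overhead): KCl in fresh feed = KCl in product, i.e. 2090×0.218 = (1−0.227)·U·0.540.
U = 455.62/(0.540×0.773) = 1091.5 lb/h.
Recycle H = 0.227×1091.5 = 247.77 lb/h.

247.8 lb/h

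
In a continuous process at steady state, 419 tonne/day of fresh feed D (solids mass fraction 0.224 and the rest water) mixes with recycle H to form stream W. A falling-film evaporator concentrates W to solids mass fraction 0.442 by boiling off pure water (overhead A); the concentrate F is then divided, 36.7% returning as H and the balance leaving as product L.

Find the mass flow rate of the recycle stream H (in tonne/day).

123.1 tonne/day

Overall solids balance (none leaves overhead): solids in fresh feed = solids in product, i.e. 419×0.224 = (1−0.367)·F·0.442.
F = 93.856/(0.442×0.633) = 335.46 tonne/day.
Recycle H = 0.367×335.46 = 123.11 tonne/day.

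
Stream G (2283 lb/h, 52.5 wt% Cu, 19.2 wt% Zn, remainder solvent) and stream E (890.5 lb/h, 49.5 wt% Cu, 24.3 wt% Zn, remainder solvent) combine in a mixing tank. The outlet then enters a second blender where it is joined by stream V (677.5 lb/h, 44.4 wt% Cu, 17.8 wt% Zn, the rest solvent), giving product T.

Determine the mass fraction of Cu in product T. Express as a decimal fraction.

Overall, product flow = 3851 lb/h.
Cu in = 2283×0.525 + 890.5×0.495 + 677.5×0.444 = 1940.2 lb/h.
Cu fraction in T = 0.504.

0.504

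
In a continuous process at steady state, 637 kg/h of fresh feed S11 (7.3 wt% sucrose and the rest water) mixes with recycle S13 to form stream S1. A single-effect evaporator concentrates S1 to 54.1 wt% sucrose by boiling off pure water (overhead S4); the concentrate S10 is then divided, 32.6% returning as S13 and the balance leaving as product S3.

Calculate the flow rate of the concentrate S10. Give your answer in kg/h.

Overall sucrose balance (none leaves overhead): sucrose in fresh feed = sucrose in product, i.e. 637×0.073 = (1−0.326)·S10·0.541.
S10 = 46.501/(0.541×0.674) = 127.53 kg/h.

127.5 kg/h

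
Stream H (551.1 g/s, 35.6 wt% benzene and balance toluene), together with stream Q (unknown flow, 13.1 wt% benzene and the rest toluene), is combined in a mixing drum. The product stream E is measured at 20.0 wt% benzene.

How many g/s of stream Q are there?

Let Q be the unknown flow. Total out = 551.1 + Q.
benzene balance: 196.19 + 0.131·Q = 0.200·(551.1 + Q)
(0.131 − 0.200)·Q = 0.200×551.1 − 196.19 = -85.972
Q = -85.972 / -0.069 = 1246 g/s

1246 g/s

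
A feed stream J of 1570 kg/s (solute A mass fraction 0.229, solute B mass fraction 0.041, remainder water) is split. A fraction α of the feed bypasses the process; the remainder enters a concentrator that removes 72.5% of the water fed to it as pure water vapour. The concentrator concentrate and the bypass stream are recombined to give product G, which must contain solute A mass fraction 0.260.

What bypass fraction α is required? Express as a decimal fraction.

All 1570×0.229 = 359.53 kg/s of solute A reaches G, so G = 359.53/0.260 = 1382.8 kg/s and vapour = 187.19 kg/s.
The evaporator receives (1−α)·1570 of feed at 0.730 water and removes 0.725 of that water:
0.725×0.730×(1−α)×1570 = 187.19
(1−α) = 187.19/830.92 = 0.2253;  α = 0.7747.

0.775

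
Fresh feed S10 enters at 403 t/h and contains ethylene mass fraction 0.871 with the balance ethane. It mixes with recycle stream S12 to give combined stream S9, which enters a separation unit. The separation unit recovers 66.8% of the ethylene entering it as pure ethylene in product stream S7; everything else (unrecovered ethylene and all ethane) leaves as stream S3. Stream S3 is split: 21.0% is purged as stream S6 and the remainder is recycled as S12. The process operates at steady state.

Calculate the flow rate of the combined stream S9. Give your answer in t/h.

723.4 t/h

ethane enters only via S10 and leaves only via the purge: 403×0.129 = 0.210×(ethane in S3), and the separation unit passes all ethane, so ethane in S9 = ethane in S3 = 247.56 t/h.
ethylene in S9: m_A = 403×0.871 + (1−0.210)·(1−0.668)·m_A, so m_A = 351.01/0.7377 = 475.81 t/h.
S9 = 475.81 + 247.56 = 723.37 t/h.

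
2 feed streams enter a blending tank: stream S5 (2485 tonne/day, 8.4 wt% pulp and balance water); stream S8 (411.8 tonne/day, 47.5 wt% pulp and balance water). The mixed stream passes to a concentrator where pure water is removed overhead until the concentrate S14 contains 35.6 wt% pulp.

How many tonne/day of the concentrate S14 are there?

1136 tonne/day

pulp entering = 2485×0.084 + 411.8×0.475 = 404.35 tonne/day.
All pulp reports to S14, so S14 = 404.35/0.356 = 1135.8 tonne/day.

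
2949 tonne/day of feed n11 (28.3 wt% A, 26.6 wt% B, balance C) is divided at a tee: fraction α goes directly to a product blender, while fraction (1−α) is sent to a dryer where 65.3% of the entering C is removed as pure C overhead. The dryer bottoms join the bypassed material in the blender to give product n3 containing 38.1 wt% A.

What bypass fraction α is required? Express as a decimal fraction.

All 2949×0.283 = 834.57 tonne/day of A reaches n3, so n3 = 834.57/0.381 = 2190.5 tonne/day and vapour = 758.54 tonne/day.
The evaporator receives (1−α)·2949 of feed at 0.451 C and removes 0.653 of that C:
0.653×0.451×(1−α)×2949 = 758.54
(1−α) = 758.54/868.49 = 0.8734;  α = 0.1266.

0.127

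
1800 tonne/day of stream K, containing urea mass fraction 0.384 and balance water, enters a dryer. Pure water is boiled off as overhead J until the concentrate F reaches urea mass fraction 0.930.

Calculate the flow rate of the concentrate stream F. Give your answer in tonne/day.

urea is conserved: 1800×0.384 = 691.2 tonne/day all reports to the concentrate.
Concentrate = 691.2/(target fraction) = 743.23 tonne/day.

743.2 tonne/day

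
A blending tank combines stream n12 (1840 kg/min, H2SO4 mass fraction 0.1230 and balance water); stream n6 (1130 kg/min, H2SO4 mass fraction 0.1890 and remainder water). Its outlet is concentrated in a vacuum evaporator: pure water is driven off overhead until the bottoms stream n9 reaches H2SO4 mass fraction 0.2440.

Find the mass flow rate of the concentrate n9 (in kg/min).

1803 kg/min

H2SO4 entering = 1840×0.123 + 1130×0.189 = 439.89 kg/min.
All H2SO4 reports to n9, so n9 = 439.89/0.244 = 1802.8 kg/min.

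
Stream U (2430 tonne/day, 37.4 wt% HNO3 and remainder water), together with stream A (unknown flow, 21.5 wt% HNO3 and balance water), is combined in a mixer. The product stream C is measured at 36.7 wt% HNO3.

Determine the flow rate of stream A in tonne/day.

111.9 tonne/day

Let A be the unknown flow. Total out = 2430 + A.
HNO3 balance: 908.82 + 0.215·A = 0.367·(2430 + A)
(0.215 − 0.367)·A = 0.367×2430 − 908.82 = -17.01
A = -17.01 / -0.152 = 111.91 tonne/day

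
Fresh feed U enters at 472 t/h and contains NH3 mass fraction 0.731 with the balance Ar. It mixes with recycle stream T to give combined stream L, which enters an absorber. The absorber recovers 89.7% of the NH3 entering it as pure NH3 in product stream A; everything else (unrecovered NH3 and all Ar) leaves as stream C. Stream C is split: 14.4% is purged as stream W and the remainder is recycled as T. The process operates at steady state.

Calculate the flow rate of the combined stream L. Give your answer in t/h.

Ar enters only via U and leaves only via the purge: 472×0.269 = 0.144×(Ar in C), and the absorber passes all Ar, so Ar in L = Ar in C = 881.72 t/h.
NH3 in L: m_A = 472×0.731 + (1−0.144)·(1−0.897)·m_A, so m_A = 345.03/0.9118 = 378.39 t/h.
L = 378.39 + 881.72 = 1260.1 t/h.

1260 t/h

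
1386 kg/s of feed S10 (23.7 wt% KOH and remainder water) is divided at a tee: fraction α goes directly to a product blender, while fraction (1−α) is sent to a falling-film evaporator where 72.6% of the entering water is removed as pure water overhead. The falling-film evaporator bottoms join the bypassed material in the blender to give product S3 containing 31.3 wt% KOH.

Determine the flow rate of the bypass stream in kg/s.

All 1386×0.237 = 328.48 kg/s of KOH reaches S3, so S3 = 328.48/0.313 = 1049.5 kg/s and vapour = 336.54 kg/s.
The evaporator receives (1−α)·1386 of feed at 0.763 water and removes 0.726 of that water:
0.726×0.763×(1−α)×1386 = 336.54
(1−α) = 336.54/767.76 = 0.4383;  α = 0.5617.
Bypass flow = 0.5617×1386 = 778.46 kg/s.

778.5 kg/s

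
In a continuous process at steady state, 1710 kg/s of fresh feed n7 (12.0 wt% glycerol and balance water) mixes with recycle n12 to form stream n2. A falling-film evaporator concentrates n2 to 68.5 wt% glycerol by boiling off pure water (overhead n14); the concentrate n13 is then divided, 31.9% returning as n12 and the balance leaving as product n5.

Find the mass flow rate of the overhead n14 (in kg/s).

1410 kg/s

Overall glycerol balance (none leaves overhead): glycerol in fresh feed = glycerol in product, i.e. 1710×0.120 = (1−0.319)·n13·0.685.
n13 = 205.2/(0.685×0.681) = 439.89 kg/s.
Recycle n12 = 0.319×439.89 = 140.32 kg/s.
Combined feed n2 = 1710 + 140.32 = 1850.3 kg/s.
Overhead n14 = n2 − n13 = 1850.3 − 439.89 = 1410.4 kg/s.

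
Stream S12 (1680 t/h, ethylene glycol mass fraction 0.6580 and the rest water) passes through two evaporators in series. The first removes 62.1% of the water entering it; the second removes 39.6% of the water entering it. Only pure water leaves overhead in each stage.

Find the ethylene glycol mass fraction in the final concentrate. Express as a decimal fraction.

water in feed = 1680×0.342 = 574.56 t/h.
After stage 1: water left = (1−0.621)×574.56 = 217.76; stream total = 1323.2 t/h.
After stage 2: water left = (1−0.396)×217.76 = 131.53; final concentrate = 1237 t/h.
ethylene glycol fraction = 1105.4/1237 = 0.8937.

0.8937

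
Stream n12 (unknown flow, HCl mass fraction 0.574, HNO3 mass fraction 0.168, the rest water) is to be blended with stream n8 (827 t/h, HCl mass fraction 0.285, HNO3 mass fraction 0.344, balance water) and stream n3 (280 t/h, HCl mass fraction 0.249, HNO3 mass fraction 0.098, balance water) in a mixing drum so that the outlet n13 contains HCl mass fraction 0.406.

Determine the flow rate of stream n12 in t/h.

Let n12 be the unknown flow. Total out = 1107 + n12.
HCl balance: 305.41 + 0.574·n12 = 0.406·(1107 + n12)
(0.574 − 0.406)·n12 = 0.406×1107 − 305.41 = 144.03
n12 = 144.03 / 0.168 = 857.3 t/h

857.3 t/h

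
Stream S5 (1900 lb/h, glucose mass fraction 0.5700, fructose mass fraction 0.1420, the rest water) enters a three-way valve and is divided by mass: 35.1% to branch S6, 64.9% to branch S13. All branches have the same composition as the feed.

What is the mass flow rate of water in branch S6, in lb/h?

Branch S6 total = 0.351×1900 = 666.9 lb/h.
water in S6 = 0.288×666.9 = 192.07 lb/h.

192.1 lb/h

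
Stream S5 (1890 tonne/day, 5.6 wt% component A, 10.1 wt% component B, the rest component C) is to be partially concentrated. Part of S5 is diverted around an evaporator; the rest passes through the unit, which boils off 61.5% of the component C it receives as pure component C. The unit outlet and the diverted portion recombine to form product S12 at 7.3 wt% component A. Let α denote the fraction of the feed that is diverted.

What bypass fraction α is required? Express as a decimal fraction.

All 1890×0.056 = 105.84 tonne/day of component A reaches S12, so S12 = 105.84/0.073 = 1449.9 tonne/day and vapour = 440.14 tonne/day.
The evaporator receives (1−α)·1890 of feed at 0.843 component C and removes 0.615 of that component C:
0.615×0.843×(1−α)×1890 = 440.14
(1−α) = 440.14/979.86 = 0.4492;  α = 0.5508.

0.551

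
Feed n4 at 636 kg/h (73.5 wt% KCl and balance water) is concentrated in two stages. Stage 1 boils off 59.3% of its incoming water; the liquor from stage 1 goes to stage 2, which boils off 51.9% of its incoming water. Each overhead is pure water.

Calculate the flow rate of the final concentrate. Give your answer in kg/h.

water in feed = 636×0.265 = 168.54 kg/h.
After stage 1: water left = (1−0.593)×168.54 = 68.596; stream total = 536.06 kg/h.
After stage 2: water left = (1−0.519)×68.596 = 32.995; final concentrate = 500.45 kg/h.

500.5 kg/h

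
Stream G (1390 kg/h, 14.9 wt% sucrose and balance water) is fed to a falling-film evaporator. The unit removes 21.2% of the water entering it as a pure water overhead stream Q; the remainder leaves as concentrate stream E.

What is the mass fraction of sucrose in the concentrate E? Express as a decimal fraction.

0.182

sucrose is not removed: 1390×0.149 = 207.11 kg/h of sucrose enters E.
water entering = 1390×0.851 = 1182.9 kg/h; overhead removed = 0.212×1182.9 = 250.77 kg/h.
Concentrate = 1390 − 250.77 = 1139.2 kg/h.
Mass fraction = 207.11/1139.2 = 0.182.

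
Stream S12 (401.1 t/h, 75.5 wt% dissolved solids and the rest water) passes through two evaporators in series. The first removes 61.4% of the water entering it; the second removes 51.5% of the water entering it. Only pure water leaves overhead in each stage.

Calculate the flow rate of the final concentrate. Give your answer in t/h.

water in feed = 401.1×0.245 = 98.27 t/h.
After stage 1: water left = (1−0.614)×98.27 = 37.932; stream total = 340.76 t/h.
After stage 2: water left = (1−0.515)×37.932 = 18.397; final concentrate = 321.23 t/h.

321.2 t/h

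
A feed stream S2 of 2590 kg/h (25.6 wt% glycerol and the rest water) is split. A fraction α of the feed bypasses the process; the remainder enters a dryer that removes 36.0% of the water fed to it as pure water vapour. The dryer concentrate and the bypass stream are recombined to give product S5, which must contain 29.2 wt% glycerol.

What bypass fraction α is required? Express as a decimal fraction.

0.540

All 2590×0.256 = 663.04 kg/h of glycerol reaches S5, so S5 = 663.04/0.292 = 2270.7 kg/h and vapour = 319.32 kg/h.
The evaporator receives (1−α)·2590 of feed at 0.744 water and removes 0.360 of that water:
0.360×0.744×(1−α)×2590 = 319.32
(1−α) = 319.32/693.71 = 0.4603;  α = 0.5397.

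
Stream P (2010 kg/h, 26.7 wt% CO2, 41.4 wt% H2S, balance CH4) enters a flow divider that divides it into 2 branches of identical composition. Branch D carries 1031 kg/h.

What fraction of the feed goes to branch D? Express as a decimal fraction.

Fraction to D = 1031/2010 = 0.5129.

0.513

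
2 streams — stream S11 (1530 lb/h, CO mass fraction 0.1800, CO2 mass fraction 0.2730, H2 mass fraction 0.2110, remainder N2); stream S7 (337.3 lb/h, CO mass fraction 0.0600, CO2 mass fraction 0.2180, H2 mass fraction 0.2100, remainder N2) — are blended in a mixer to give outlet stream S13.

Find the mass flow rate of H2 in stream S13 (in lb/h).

393.7 lb/h

H2 out = H2 in = 1530×0.211 + 337.3×0.210 = 393.66 lb/h.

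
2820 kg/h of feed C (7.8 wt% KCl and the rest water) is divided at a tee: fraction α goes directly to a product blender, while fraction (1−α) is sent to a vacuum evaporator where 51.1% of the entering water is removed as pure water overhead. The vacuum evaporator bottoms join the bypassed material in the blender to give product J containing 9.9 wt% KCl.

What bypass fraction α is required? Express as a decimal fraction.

0.550

All 2820×0.078 = 219.96 kg/h of KCl reaches J, so J = 219.96/0.099 = 2221.8 kg/h and vapour = 598.18 kg/h.
The evaporator receives (1−α)·2820 of feed at 0.922 water and removes 0.511 of that water:
0.511×0.922×(1−α)×2820 = 598.18
(1−α) = 598.18/1328.6 = 0.4502;  α = 0.5498.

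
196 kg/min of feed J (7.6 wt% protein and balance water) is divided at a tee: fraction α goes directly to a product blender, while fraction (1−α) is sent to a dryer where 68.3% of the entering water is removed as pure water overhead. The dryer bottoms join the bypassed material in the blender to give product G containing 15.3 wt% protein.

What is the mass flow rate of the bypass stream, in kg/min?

39.7 kg/min

All 196×0.076 = 14.896 kg/min of protein reaches G, so G = 14.896/0.153 = 97.359 kg/min and vapour = 98.641 kg/min.
The evaporator receives (1−α)·196 of feed at 0.924 water and removes 0.683 of that water:
0.683×0.924×(1−α)×196 = 98.641
(1−α) = 98.641/123.69 = 0.7975;  α = 0.2025.
Bypass flow = 0.2025×196 = 39.699 kg/min.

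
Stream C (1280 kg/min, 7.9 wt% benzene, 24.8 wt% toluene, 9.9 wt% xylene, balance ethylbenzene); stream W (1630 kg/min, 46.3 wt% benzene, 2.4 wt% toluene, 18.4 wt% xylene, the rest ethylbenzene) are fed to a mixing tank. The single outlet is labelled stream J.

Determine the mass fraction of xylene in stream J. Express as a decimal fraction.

Total flow out = 1280 + 1630 = 2910 kg/min.
xylene in = 1280×0.099 + 1630×0.184 = 426.64 kg/min.
xylene mass fraction in J = 426.64/2910 = 0.147.

0.147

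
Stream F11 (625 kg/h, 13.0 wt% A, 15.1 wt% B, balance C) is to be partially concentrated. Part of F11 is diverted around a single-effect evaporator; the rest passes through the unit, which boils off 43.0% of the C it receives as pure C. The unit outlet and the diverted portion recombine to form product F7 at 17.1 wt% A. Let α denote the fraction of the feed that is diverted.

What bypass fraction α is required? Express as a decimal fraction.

All 625×0.130 = 81.25 kg/h of A reaches F7, so F7 = 81.25/0.171 = 475.15 kg/h and vapour = 149.85 kg/h.
The evaporator receives (1−α)·625 of feed at 0.719 C and removes 0.430 of that C:
0.430×0.719×(1−α)×625 = 149.85
(1−α) = 149.85/193.23 = 0.7755;  α = 0.2245.

0.224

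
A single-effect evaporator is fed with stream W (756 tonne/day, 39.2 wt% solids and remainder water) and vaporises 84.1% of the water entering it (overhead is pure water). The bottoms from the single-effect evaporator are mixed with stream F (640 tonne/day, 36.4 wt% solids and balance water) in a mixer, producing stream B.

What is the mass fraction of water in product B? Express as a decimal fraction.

0.476

Vapour removed = 0.841×0.608×756 = 386.56 tonne/day; concentrate = 369.44 tonne/day.
water reaching the mixer = 73.084 (from concentrate) + 640×0.636 = 480.12 tonne/day.
Product flow = 369.44 + 640 = 1009.4 tonne/day; water fraction = 0.476.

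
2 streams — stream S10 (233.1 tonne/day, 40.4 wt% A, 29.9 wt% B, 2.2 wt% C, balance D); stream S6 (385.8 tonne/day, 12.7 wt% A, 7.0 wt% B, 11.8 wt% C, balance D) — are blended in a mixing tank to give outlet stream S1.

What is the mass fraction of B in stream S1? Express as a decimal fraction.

Total flow out = 233.1 + 385.8 = 618.9 tonne/day.
B in = 233.1×0.299 + 385.8×0.070 = 96.703 tonne/day.
B mass fraction in S1 = 96.703/618.9 = 0.156.

0.156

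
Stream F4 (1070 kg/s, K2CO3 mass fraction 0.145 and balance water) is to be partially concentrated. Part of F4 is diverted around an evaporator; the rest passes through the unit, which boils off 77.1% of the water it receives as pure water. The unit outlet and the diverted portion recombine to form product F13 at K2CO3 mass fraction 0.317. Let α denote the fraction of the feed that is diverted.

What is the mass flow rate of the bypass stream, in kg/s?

All 1070×0.145 = 155.15 kg/s of K2CO3 reaches F13, so F13 = 155.15/0.317 = 489.43 kg/s and vapour = 580.57 kg/s.
The evaporator receives (1−α)·1070 of feed at 0.855 water and removes 0.771 of that water:
0.771×0.855×(1−α)×1070 = 580.57
(1−α) = 580.57/705.35 = 0.8231;  α = 0.1769.
Bypass flow = 0.1769×1070 = 189.29 kg/s.

189.3 kg/s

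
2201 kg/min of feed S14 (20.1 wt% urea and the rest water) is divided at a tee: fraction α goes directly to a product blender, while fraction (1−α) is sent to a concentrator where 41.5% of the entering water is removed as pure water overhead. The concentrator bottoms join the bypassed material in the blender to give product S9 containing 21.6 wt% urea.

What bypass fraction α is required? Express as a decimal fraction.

0.791

All 2201×0.201 = 442.4 kg/min of urea reaches S9, so S9 = 442.4/0.216 = 2048.2 kg/min and vapour = 152.85 kg/min.
The evaporator receives (1−α)·2201 of feed at 0.799 water and removes 0.415 of that water:
0.415×0.799×(1−α)×2201 = 152.85
(1−α) = 152.85/729.82 = 0.2094;  α = 0.7906.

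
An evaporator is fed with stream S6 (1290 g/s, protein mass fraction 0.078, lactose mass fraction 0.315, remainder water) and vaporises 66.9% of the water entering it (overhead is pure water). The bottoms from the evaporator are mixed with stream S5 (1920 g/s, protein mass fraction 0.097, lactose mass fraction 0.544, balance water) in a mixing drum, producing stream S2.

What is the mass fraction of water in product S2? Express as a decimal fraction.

Vapour removed = 0.669×0.607×1290 = 523.85 g/s; concentrate = 766.15 g/s.
water reaching the mixer = 259.18 (from concentrate) + 1920×0.359 = 948.46 g/s.
Product flow = 766.15 + 1920 = 2686.2 g/s; water fraction = 0.353.

0.353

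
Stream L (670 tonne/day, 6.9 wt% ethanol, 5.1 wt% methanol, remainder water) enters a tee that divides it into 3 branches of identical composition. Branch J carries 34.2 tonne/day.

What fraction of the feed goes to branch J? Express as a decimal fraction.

0.051

Fraction to J = 34.2/670 = 0.0510.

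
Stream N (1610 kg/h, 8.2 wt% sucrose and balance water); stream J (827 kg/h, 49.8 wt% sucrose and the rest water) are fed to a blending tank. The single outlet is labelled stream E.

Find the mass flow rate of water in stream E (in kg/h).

water out = water in = 1610×0.918 + 827×0.502 = 1893.1 kg/h.

1893 kg/h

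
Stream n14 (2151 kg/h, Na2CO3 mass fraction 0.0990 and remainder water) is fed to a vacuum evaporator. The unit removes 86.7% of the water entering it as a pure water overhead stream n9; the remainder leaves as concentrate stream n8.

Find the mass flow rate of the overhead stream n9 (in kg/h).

water entering = 2151×0.901 = 1938.1 kg/h; overhead removed = 0.867×1938.1 = 1680.3 kg/h.

1680 kg/h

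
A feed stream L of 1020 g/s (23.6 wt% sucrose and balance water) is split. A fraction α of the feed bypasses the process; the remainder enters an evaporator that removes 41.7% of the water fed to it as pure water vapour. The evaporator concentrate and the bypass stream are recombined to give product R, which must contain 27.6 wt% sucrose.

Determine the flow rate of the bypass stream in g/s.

All 1020×0.236 = 240.72 g/s of sucrose reaches R, so R = 240.72/0.276 = 872.17 g/s and vapour = 147.83 g/s.
The evaporator receives (1−α)·1020 of feed at 0.764 water and removes 0.417 of that water:
0.417×0.764×(1−α)×1020 = 147.83
(1−α) = 147.83/324.96 = 0.4549;  α = 0.5451.
Bypass flow = 0.5451×1020 = 556 g/s.

556 g/s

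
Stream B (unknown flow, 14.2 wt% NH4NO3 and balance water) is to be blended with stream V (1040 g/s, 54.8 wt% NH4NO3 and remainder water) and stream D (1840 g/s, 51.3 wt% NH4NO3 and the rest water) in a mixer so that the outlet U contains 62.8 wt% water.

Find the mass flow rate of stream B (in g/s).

Let B be the unknown flow. Total out = 2880 + B.
water balance: 1366.2 + 0.858·B = 0.628·(2880 + B)
(0.858 − 0.628)·B = 0.628×2880 − 1366.2 = 442.48
B = 442.48 / 0.230 = 1923.8 g/s

1924 g/s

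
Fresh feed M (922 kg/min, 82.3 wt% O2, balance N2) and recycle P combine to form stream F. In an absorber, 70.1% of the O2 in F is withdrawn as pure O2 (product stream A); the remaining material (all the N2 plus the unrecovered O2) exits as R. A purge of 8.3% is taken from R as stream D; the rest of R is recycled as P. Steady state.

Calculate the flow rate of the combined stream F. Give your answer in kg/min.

3012 kg/min

N2 enters only via M and leaves only via the purge: 922×0.177 = 0.083×(N2 in R), and the absorber passes all N2, so N2 in F = N2 in R = 1966.2 kg/min.
O2 in F: m_A = 922×0.823 + (1−0.083)·(1−0.701)·m_A, so m_A = 758.81/0.7258 = 1045.5 kg/min.
F = 1045.5 + 1966.2 = 3011.6 kg/min.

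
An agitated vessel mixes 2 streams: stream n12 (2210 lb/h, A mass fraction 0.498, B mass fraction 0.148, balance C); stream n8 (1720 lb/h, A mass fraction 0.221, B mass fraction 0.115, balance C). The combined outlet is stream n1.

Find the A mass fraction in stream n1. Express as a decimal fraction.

Total flow out = 2210 + 1720 = 3930 lb/h.
A in = 2210×0.498 + 1720×0.221 = 1480.7 lb/h.
A mass fraction in n1 = 1480.7/3930 = 0.377.

0.377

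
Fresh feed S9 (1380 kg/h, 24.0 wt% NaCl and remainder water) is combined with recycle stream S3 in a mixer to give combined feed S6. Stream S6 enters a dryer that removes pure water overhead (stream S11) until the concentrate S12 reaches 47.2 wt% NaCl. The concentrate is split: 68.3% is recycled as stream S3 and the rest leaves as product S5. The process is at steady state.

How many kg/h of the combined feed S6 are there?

2892 kg/h

Overall NaCl balance (none leaves overhead): NaCl in fresh feed = NaCl in product, i.e. 1380×0.240 = (1−0.683)·S12·0.472.
S12 = 331.2/(0.472×0.317) = 2213.5 kg/h.
Recycle S3 = 0.683×2213.5 = 1511.9 kg/h.
Combined feed S6 = 1380 + 1511.9 = 2891.9 kg/h.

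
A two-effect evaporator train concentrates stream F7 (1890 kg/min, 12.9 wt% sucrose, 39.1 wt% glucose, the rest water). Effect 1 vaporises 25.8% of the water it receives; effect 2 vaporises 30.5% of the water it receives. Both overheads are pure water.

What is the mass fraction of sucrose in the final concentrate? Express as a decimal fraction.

water in feed = 1890×0.480 = 907.2 kg/min.
After stage 1: water left = (1−0.258)×907.2 = 673.14; stream total = 1655.9 kg/min.
After stage 2: water left = (1−0.305)×673.14 = 467.83; final concentrate = 1450.6 kg/min.
sucrose fraction = 243.81/1450.6 = 0.168.

0.168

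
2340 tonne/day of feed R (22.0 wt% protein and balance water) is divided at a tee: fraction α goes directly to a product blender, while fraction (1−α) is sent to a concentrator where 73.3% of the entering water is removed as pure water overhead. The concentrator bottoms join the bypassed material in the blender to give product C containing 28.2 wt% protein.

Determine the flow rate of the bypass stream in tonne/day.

All 2340×0.220 = 514.8 tonne/day of protein reaches C, so C = 514.8/0.282 = 1825.5 tonne/day and vapour = 514.47 tonne/day.
The evaporator receives (1−α)·2340 of feed at 0.780 water and removes 0.733 of that water:
0.733×0.780×(1−α)×2340 = 514.47
(1−α) = 514.47/1337.9 = 0.3845;  α = 0.6155.
Bypass flow = 0.6155×2340 = 1440.2 tonne/day.

1440 tonne/day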